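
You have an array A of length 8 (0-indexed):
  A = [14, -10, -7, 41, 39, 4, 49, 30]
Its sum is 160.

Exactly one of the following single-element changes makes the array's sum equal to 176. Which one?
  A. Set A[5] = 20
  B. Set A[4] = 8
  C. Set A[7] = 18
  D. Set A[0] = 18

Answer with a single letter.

Option A: A[5] 4->20, delta=16, new_sum=160+(16)=176 <-- matches target
Option B: A[4] 39->8, delta=-31, new_sum=160+(-31)=129
Option C: A[7] 30->18, delta=-12, new_sum=160+(-12)=148
Option D: A[0] 14->18, delta=4, new_sum=160+(4)=164

Answer: A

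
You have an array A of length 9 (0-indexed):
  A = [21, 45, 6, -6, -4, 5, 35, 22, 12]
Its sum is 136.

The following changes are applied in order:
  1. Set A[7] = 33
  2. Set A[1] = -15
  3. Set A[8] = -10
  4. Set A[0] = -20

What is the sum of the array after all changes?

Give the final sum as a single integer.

Initial sum: 136
Change 1: A[7] 22 -> 33, delta = 11, sum = 147
Change 2: A[1] 45 -> -15, delta = -60, sum = 87
Change 3: A[8] 12 -> -10, delta = -22, sum = 65
Change 4: A[0] 21 -> -20, delta = -41, sum = 24

Answer: 24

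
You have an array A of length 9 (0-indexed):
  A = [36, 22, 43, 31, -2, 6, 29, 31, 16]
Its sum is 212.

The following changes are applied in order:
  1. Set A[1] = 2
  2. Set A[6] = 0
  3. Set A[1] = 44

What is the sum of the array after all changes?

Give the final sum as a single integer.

Initial sum: 212
Change 1: A[1] 22 -> 2, delta = -20, sum = 192
Change 2: A[6] 29 -> 0, delta = -29, sum = 163
Change 3: A[1] 2 -> 44, delta = 42, sum = 205

Answer: 205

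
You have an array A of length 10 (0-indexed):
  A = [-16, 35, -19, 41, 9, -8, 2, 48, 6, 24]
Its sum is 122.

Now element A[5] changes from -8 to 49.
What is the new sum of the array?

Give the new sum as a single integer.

Answer: 179

Derivation:
Old value at index 5: -8
New value at index 5: 49
Delta = 49 - -8 = 57
New sum = old_sum + delta = 122 + (57) = 179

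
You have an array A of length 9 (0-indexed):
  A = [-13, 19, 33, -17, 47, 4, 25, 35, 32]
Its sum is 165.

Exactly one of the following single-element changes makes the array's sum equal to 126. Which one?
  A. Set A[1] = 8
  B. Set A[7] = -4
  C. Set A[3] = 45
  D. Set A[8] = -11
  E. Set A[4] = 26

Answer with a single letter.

Answer: B

Derivation:
Option A: A[1] 19->8, delta=-11, new_sum=165+(-11)=154
Option B: A[7] 35->-4, delta=-39, new_sum=165+(-39)=126 <-- matches target
Option C: A[3] -17->45, delta=62, new_sum=165+(62)=227
Option D: A[8] 32->-11, delta=-43, new_sum=165+(-43)=122
Option E: A[4] 47->26, delta=-21, new_sum=165+(-21)=144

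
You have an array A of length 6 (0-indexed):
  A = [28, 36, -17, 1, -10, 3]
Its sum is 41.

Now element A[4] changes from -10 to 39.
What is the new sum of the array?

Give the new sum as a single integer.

Old value at index 4: -10
New value at index 4: 39
Delta = 39 - -10 = 49
New sum = old_sum + delta = 41 + (49) = 90

Answer: 90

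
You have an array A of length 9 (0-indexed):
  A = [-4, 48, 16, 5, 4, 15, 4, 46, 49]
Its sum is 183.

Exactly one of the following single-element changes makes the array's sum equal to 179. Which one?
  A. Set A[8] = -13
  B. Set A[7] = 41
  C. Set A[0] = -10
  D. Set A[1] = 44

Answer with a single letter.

Option A: A[8] 49->-13, delta=-62, new_sum=183+(-62)=121
Option B: A[7] 46->41, delta=-5, new_sum=183+(-5)=178
Option C: A[0] -4->-10, delta=-6, new_sum=183+(-6)=177
Option D: A[1] 48->44, delta=-4, new_sum=183+(-4)=179 <-- matches target

Answer: D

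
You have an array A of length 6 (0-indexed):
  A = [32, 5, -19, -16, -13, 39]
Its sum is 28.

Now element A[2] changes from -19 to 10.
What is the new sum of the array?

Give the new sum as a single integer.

Old value at index 2: -19
New value at index 2: 10
Delta = 10 - -19 = 29
New sum = old_sum + delta = 28 + (29) = 57

Answer: 57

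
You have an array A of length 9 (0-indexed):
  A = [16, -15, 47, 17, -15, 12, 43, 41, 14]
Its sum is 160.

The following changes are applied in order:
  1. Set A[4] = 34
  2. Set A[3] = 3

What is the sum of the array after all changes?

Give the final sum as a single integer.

Answer: 195

Derivation:
Initial sum: 160
Change 1: A[4] -15 -> 34, delta = 49, sum = 209
Change 2: A[3] 17 -> 3, delta = -14, sum = 195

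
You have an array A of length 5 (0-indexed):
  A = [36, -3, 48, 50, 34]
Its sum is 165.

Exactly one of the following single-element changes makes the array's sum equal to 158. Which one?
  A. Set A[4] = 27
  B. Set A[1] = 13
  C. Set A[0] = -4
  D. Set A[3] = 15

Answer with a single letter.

Answer: A

Derivation:
Option A: A[4] 34->27, delta=-7, new_sum=165+(-7)=158 <-- matches target
Option B: A[1] -3->13, delta=16, new_sum=165+(16)=181
Option C: A[0] 36->-4, delta=-40, new_sum=165+(-40)=125
Option D: A[3] 50->15, delta=-35, new_sum=165+(-35)=130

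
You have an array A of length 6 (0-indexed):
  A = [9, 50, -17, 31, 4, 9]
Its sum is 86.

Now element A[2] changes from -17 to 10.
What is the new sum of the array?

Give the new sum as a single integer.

Old value at index 2: -17
New value at index 2: 10
Delta = 10 - -17 = 27
New sum = old_sum + delta = 86 + (27) = 113

Answer: 113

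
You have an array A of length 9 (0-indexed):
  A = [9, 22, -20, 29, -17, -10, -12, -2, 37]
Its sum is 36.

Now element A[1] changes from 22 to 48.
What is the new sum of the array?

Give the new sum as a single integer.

Old value at index 1: 22
New value at index 1: 48
Delta = 48 - 22 = 26
New sum = old_sum + delta = 36 + (26) = 62

Answer: 62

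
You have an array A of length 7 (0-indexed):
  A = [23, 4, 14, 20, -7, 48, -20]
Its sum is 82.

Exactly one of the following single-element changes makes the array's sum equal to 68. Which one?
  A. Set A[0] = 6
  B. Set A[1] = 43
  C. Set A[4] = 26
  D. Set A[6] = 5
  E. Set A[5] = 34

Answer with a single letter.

Option A: A[0] 23->6, delta=-17, new_sum=82+(-17)=65
Option B: A[1] 4->43, delta=39, new_sum=82+(39)=121
Option C: A[4] -7->26, delta=33, new_sum=82+(33)=115
Option D: A[6] -20->5, delta=25, new_sum=82+(25)=107
Option E: A[5] 48->34, delta=-14, new_sum=82+(-14)=68 <-- matches target

Answer: E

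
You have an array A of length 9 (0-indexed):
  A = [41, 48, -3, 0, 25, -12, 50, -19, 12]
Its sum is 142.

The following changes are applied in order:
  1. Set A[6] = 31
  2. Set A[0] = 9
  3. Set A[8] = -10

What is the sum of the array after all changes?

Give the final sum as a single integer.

Answer: 69

Derivation:
Initial sum: 142
Change 1: A[6] 50 -> 31, delta = -19, sum = 123
Change 2: A[0] 41 -> 9, delta = -32, sum = 91
Change 3: A[8] 12 -> -10, delta = -22, sum = 69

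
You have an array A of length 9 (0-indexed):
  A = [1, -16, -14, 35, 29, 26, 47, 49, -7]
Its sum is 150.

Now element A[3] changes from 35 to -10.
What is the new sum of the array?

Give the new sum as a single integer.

Old value at index 3: 35
New value at index 3: -10
Delta = -10 - 35 = -45
New sum = old_sum + delta = 150 + (-45) = 105

Answer: 105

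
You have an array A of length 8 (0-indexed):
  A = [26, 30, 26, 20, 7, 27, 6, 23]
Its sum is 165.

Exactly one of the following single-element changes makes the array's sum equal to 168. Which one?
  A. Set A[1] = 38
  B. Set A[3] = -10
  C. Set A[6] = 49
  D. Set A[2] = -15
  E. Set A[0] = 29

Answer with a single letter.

Answer: E

Derivation:
Option A: A[1] 30->38, delta=8, new_sum=165+(8)=173
Option B: A[3] 20->-10, delta=-30, new_sum=165+(-30)=135
Option C: A[6] 6->49, delta=43, new_sum=165+(43)=208
Option D: A[2] 26->-15, delta=-41, new_sum=165+(-41)=124
Option E: A[0] 26->29, delta=3, new_sum=165+(3)=168 <-- matches target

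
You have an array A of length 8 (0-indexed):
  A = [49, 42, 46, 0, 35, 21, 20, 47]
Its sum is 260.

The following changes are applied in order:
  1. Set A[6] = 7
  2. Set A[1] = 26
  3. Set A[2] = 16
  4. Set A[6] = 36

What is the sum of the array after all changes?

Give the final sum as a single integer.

Answer: 230

Derivation:
Initial sum: 260
Change 1: A[6] 20 -> 7, delta = -13, sum = 247
Change 2: A[1] 42 -> 26, delta = -16, sum = 231
Change 3: A[2] 46 -> 16, delta = -30, sum = 201
Change 4: A[6] 7 -> 36, delta = 29, sum = 230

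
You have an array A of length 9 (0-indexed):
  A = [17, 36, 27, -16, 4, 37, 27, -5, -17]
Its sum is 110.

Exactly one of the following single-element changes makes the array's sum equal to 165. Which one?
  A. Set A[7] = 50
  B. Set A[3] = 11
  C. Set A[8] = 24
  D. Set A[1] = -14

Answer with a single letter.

Option A: A[7] -5->50, delta=55, new_sum=110+(55)=165 <-- matches target
Option B: A[3] -16->11, delta=27, new_sum=110+(27)=137
Option C: A[8] -17->24, delta=41, new_sum=110+(41)=151
Option D: A[1] 36->-14, delta=-50, new_sum=110+(-50)=60

Answer: A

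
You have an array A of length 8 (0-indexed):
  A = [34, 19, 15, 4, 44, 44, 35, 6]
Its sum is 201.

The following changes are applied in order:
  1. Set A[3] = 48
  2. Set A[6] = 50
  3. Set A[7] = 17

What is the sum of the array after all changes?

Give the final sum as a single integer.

Answer: 271

Derivation:
Initial sum: 201
Change 1: A[3] 4 -> 48, delta = 44, sum = 245
Change 2: A[6] 35 -> 50, delta = 15, sum = 260
Change 3: A[7] 6 -> 17, delta = 11, sum = 271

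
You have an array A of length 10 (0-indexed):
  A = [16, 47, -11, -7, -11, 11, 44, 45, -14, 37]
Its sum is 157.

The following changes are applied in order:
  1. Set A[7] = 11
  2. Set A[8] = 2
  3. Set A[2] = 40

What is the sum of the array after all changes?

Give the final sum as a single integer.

Answer: 190

Derivation:
Initial sum: 157
Change 1: A[7] 45 -> 11, delta = -34, sum = 123
Change 2: A[8] -14 -> 2, delta = 16, sum = 139
Change 3: A[2] -11 -> 40, delta = 51, sum = 190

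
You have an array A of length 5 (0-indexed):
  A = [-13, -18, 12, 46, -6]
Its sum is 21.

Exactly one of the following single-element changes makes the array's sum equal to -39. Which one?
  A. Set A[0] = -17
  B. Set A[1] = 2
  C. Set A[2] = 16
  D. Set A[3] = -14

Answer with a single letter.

Option A: A[0] -13->-17, delta=-4, new_sum=21+(-4)=17
Option B: A[1] -18->2, delta=20, new_sum=21+(20)=41
Option C: A[2] 12->16, delta=4, new_sum=21+(4)=25
Option D: A[3] 46->-14, delta=-60, new_sum=21+(-60)=-39 <-- matches target

Answer: D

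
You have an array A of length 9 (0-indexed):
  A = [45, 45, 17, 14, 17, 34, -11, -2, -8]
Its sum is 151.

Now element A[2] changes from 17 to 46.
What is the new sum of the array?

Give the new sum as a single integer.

Answer: 180

Derivation:
Old value at index 2: 17
New value at index 2: 46
Delta = 46 - 17 = 29
New sum = old_sum + delta = 151 + (29) = 180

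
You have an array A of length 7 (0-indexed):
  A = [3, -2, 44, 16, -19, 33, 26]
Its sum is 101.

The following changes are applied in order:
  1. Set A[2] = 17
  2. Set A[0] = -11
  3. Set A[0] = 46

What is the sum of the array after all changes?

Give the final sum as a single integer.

Initial sum: 101
Change 1: A[2] 44 -> 17, delta = -27, sum = 74
Change 2: A[0] 3 -> -11, delta = -14, sum = 60
Change 3: A[0] -11 -> 46, delta = 57, sum = 117

Answer: 117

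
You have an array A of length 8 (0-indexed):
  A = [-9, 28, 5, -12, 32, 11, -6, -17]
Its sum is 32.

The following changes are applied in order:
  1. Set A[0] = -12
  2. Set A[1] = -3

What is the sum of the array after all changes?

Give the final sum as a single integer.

Initial sum: 32
Change 1: A[0] -9 -> -12, delta = -3, sum = 29
Change 2: A[1] 28 -> -3, delta = -31, sum = -2

Answer: -2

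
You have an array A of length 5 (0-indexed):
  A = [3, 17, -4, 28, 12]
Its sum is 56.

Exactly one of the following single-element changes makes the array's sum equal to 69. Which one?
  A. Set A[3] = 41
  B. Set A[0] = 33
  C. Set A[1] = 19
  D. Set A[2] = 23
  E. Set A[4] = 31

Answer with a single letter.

Answer: A

Derivation:
Option A: A[3] 28->41, delta=13, new_sum=56+(13)=69 <-- matches target
Option B: A[0] 3->33, delta=30, new_sum=56+(30)=86
Option C: A[1] 17->19, delta=2, new_sum=56+(2)=58
Option D: A[2] -4->23, delta=27, new_sum=56+(27)=83
Option E: A[4] 12->31, delta=19, new_sum=56+(19)=75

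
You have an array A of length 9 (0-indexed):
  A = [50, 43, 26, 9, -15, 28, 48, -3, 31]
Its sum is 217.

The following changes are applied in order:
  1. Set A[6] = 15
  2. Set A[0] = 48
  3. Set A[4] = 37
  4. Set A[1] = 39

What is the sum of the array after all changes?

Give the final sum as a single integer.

Initial sum: 217
Change 1: A[6] 48 -> 15, delta = -33, sum = 184
Change 2: A[0] 50 -> 48, delta = -2, sum = 182
Change 3: A[4] -15 -> 37, delta = 52, sum = 234
Change 4: A[1] 43 -> 39, delta = -4, sum = 230

Answer: 230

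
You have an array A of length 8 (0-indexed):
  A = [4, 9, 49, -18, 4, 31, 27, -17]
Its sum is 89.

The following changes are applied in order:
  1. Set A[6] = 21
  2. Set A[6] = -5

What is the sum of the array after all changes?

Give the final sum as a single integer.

Answer: 57

Derivation:
Initial sum: 89
Change 1: A[6] 27 -> 21, delta = -6, sum = 83
Change 2: A[6] 21 -> -5, delta = -26, sum = 57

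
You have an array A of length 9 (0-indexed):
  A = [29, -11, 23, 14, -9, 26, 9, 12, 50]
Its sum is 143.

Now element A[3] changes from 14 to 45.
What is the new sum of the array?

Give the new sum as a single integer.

Old value at index 3: 14
New value at index 3: 45
Delta = 45 - 14 = 31
New sum = old_sum + delta = 143 + (31) = 174

Answer: 174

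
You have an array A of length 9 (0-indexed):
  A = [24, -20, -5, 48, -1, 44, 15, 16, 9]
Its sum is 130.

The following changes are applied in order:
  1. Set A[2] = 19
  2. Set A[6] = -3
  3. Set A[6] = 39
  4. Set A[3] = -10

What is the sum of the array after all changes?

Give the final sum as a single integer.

Answer: 120

Derivation:
Initial sum: 130
Change 1: A[2] -5 -> 19, delta = 24, sum = 154
Change 2: A[6] 15 -> -3, delta = -18, sum = 136
Change 3: A[6] -3 -> 39, delta = 42, sum = 178
Change 4: A[3] 48 -> -10, delta = -58, sum = 120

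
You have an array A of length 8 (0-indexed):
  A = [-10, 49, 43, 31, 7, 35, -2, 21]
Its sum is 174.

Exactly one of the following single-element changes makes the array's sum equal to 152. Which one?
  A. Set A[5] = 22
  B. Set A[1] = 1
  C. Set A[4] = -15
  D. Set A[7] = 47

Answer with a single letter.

Option A: A[5] 35->22, delta=-13, new_sum=174+(-13)=161
Option B: A[1] 49->1, delta=-48, new_sum=174+(-48)=126
Option C: A[4] 7->-15, delta=-22, new_sum=174+(-22)=152 <-- matches target
Option D: A[7] 21->47, delta=26, new_sum=174+(26)=200

Answer: C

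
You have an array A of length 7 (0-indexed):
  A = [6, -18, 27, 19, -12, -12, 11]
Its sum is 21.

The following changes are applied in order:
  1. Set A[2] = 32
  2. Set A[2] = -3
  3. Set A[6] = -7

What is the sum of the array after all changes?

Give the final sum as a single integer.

Answer: -27

Derivation:
Initial sum: 21
Change 1: A[2] 27 -> 32, delta = 5, sum = 26
Change 2: A[2] 32 -> -3, delta = -35, sum = -9
Change 3: A[6] 11 -> -7, delta = -18, sum = -27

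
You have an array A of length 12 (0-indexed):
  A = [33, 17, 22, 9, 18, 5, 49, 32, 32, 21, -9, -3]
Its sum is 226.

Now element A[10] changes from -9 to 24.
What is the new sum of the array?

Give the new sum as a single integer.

Answer: 259

Derivation:
Old value at index 10: -9
New value at index 10: 24
Delta = 24 - -9 = 33
New sum = old_sum + delta = 226 + (33) = 259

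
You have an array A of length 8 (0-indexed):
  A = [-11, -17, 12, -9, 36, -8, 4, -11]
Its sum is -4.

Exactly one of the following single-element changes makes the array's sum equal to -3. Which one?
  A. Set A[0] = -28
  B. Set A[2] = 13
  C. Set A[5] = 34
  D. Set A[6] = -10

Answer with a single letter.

Answer: B

Derivation:
Option A: A[0] -11->-28, delta=-17, new_sum=-4+(-17)=-21
Option B: A[2] 12->13, delta=1, new_sum=-4+(1)=-3 <-- matches target
Option C: A[5] -8->34, delta=42, new_sum=-4+(42)=38
Option D: A[6] 4->-10, delta=-14, new_sum=-4+(-14)=-18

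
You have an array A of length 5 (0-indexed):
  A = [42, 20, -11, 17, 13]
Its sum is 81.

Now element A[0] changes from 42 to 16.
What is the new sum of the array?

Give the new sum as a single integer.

Answer: 55

Derivation:
Old value at index 0: 42
New value at index 0: 16
Delta = 16 - 42 = -26
New sum = old_sum + delta = 81 + (-26) = 55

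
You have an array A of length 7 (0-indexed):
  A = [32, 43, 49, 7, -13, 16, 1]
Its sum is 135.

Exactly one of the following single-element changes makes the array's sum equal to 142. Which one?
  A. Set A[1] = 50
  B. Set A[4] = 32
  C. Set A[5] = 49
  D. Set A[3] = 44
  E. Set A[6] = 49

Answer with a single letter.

Answer: A

Derivation:
Option A: A[1] 43->50, delta=7, new_sum=135+(7)=142 <-- matches target
Option B: A[4] -13->32, delta=45, new_sum=135+(45)=180
Option C: A[5] 16->49, delta=33, new_sum=135+(33)=168
Option D: A[3] 7->44, delta=37, new_sum=135+(37)=172
Option E: A[6] 1->49, delta=48, new_sum=135+(48)=183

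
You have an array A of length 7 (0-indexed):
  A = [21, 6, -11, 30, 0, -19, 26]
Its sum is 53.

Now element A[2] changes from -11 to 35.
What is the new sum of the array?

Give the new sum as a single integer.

Answer: 99

Derivation:
Old value at index 2: -11
New value at index 2: 35
Delta = 35 - -11 = 46
New sum = old_sum + delta = 53 + (46) = 99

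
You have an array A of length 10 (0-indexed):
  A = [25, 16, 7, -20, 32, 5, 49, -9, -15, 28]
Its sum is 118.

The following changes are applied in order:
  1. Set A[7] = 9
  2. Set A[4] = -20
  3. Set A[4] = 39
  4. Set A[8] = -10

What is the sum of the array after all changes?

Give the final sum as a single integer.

Answer: 148

Derivation:
Initial sum: 118
Change 1: A[7] -9 -> 9, delta = 18, sum = 136
Change 2: A[4] 32 -> -20, delta = -52, sum = 84
Change 3: A[4] -20 -> 39, delta = 59, sum = 143
Change 4: A[8] -15 -> -10, delta = 5, sum = 148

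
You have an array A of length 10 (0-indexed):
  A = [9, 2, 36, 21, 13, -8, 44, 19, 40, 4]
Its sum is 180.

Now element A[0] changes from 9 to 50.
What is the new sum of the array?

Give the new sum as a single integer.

Old value at index 0: 9
New value at index 0: 50
Delta = 50 - 9 = 41
New sum = old_sum + delta = 180 + (41) = 221

Answer: 221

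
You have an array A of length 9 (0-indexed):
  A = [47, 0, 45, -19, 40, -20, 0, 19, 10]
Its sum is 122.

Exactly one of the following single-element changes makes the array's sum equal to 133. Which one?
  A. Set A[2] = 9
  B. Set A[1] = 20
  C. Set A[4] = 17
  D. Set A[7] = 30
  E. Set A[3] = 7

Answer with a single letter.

Option A: A[2] 45->9, delta=-36, new_sum=122+(-36)=86
Option B: A[1] 0->20, delta=20, new_sum=122+(20)=142
Option C: A[4] 40->17, delta=-23, new_sum=122+(-23)=99
Option D: A[7] 19->30, delta=11, new_sum=122+(11)=133 <-- matches target
Option E: A[3] -19->7, delta=26, new_sum=122+(26)=148

Answer: D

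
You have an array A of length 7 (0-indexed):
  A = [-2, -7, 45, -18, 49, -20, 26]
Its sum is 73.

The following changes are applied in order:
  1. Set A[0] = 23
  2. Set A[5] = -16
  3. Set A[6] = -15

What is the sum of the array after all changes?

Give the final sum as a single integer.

Answer: 61

Derivation:
Initial sum: 73
Change 1: A[0] -2 -> 23, delta = 25, sum = 98
Change 2: A[5] -20 -> -16, delta = 4, sum = 102
Change 3: A[6] 26 -> -15, delta = -41, sum = 61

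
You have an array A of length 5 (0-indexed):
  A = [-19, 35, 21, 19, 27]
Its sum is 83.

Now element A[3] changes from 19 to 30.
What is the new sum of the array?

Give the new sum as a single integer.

Old value at index 3: 19
New value at index 3: 30
Delta = 30 - 19 = 11
New sum = old_sum + delta = 83 + (11) = 94

Answer: 94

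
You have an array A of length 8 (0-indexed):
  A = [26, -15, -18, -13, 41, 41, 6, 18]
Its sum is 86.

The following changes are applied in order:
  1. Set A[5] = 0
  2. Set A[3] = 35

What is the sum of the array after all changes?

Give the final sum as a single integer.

Answer: 93

Derivation:
Initial sum: 86
Change 1: A[5] 41 -> 0, delta = -41, sum = 45
Change 2: A[3] -13 -> 35, delta = 48, sum = 93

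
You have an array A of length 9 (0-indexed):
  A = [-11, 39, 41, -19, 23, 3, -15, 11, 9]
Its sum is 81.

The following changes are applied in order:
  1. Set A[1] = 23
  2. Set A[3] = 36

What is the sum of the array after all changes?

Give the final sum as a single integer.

Initial sum: 81
Change 1: A[1] 39 -> 23, delta = -16, sum = 65
Change 2: A[3] -19 -> 36, delta = 55, sum = 120

Answer: 120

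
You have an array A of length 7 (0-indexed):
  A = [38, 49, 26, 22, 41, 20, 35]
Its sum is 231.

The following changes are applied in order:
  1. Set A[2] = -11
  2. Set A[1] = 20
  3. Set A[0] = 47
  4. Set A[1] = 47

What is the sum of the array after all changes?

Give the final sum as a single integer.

Answer: 201

Derivation:
Initial sum: 231
Change 1: A[2] 26 -> -11, delta = -37, sum = 194
Change 2: A[1] 49 -> 20, delta = -29, sum = 165
Change 3: A[0] 38 -> 47, delta = 9, sum = 174
Change 4: A[1] 20 -> 47, delta = 27, sum = 201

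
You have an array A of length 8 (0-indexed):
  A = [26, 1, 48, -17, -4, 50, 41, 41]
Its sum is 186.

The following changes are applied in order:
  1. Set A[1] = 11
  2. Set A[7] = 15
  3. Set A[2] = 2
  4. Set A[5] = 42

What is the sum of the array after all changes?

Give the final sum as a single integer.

Initial sum: 186
Change 1: A[1] 1 -> 11, delta = 10, sum = 196
Change 2: A[7] 41 -> 15, delta = -26, sum = 170
Change 3: A[2] 48 -> 2, delta = -46, sum = 124
Change 4: A[5] 50 -> 42, delta = -8, sum = 116

Answer: 116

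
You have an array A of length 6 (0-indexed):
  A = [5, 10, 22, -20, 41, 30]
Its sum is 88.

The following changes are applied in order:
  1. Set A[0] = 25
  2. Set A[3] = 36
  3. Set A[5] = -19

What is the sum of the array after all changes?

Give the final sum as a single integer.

Answer: 115

Derivation:
Initial sum: 88
Change 1: A[0] 5 -> 25, delta = 20, sum = 108
Change 2: A[3] -20 -> 36, delta = 56, sum = 164
Change 3: A[5] 30 -> -19, delta = -49, sum = 115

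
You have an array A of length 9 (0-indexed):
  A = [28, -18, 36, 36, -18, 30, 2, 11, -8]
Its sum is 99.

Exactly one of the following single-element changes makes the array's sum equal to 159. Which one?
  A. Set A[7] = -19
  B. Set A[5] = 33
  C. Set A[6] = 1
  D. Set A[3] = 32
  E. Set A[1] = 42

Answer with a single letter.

Option A: A[7] 11->-19, delta=-30, new_sum=99+(-30)=69
Option B: A[5] 30->33, delta=3, new_sum=99+(3)=102
Option C: A[6] 2->1, delta=-1, new_sum=99+(-1)=98
Option D: A[3] 36->32, delta=-4, new_sum=99+(-4)=95
Option E: A[1] -18->42, delta=60, new_sum=99+(60)=159 <-- matches target

Answer: E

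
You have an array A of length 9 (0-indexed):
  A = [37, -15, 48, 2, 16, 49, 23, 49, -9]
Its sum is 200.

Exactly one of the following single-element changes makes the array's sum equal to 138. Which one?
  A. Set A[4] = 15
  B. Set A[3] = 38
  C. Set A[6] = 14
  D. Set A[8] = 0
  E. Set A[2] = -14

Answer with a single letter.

Answer: E

Derivation:
Option A: A[4] 16->15, delta=-1, new_sum=200+(-1)=199
Option B: A[3] 2->38, delta=36, new_sum=200+(36)=236
Option C: A[6] 23->14, delta=-9, new_sum=200+(-9)=191
Option D: A[8] -9->0, delta=9, new_sum=200+(9)=209
Option E: A[2] 48->-14, delta=-62, new_sum=200+(-62)=138 <-- matches target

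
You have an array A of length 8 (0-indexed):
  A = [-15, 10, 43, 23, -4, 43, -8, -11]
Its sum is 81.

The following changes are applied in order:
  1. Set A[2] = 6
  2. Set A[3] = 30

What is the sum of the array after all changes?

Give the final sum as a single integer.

Answer: 51

Derivation:
Initial sum: 81
Change 1: A[2] 43 -> 6, delta = -37, sum = 44
Change 2: A[3] 23 -> 30, delta = 7, sum = 51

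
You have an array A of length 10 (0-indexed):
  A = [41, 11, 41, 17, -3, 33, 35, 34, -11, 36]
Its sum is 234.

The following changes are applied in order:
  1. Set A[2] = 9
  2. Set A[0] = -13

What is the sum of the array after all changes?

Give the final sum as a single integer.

Initial sum: 234
Change 1: A[2] 41 -> 9, delta = -32, sum = 202
Change 2: A[0] 41 -> -13, delta = -54, sum = 148

Answer: 148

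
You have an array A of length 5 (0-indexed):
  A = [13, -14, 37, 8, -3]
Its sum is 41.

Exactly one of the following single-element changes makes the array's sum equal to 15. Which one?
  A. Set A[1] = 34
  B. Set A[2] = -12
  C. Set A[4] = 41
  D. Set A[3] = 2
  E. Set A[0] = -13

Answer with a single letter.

Answer: E

Derivation:
Option A: A[1] -14->34, delta=48, new_sum=41+(48)=89
Option B: A[2] 37->-12, delta=-49, new_sum=41+(-49)=-8
Option C: A[4] -3->41, delta=44, new_sum=41+(44)=85
Option D: A[3] 8->2, delta=-6, new_sum=41+(-6)=35
Option E: A[0] 13->-13, delta=-26, new_sum=41+(-26)=15 <-- matches target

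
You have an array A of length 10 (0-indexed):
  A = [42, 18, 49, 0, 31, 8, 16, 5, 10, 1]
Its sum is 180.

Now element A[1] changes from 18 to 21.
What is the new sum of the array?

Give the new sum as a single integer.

Old value at index 1: 18
New value at index 1: 21
Delta = 21 - 18 = 3
New sum = old_sum + delta = 180 + (3) = 183

Answer: 183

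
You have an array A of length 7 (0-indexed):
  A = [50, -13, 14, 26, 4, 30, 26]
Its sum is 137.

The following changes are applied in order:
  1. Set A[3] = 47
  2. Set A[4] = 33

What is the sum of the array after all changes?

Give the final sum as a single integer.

Initial sum: 137
Change 1: A[3] 26 -> 47, delta = 21, sum = 158
Change 2: A[4] 4 -> 33, delta = 29, sum = 187

Answer: 187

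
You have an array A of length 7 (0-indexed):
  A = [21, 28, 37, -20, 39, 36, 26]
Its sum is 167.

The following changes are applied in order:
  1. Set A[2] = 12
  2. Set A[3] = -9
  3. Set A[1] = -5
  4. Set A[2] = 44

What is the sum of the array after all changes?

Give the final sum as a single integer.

Answer: 152

Derivation:
Initial sum: 167
Change 1: A[2] 37 -> 12, delta = -25, sum = 142
Change 2: A[3] -20 -> -9, delta = 11, sum = 153
Change 3: A[1] 28 -> -5, delta = -33, sum = 120
Change 4: A[2] 12 -> 44, delta = 32, sum = 152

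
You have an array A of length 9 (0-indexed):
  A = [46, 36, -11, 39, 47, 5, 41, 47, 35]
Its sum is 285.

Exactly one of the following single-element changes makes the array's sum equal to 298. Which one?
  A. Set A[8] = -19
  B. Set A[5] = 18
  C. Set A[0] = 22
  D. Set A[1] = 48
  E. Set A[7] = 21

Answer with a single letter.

Option A: A[8] 35->-19, delta=-54, new_sum=285+(-54)=231
Option B: A[5] 5->18, delta=13, new_sum=285+(13)=298 <-- matches target
Option C: A[0] 46->22, delta=-24, new_sum=285+(-24)=261
Option D: A[1] 36->48, delta=12, new_sum=285+(12)=297
Option E: A[7] 47->21, delta=-26, new_sum=285+(-26)=259

Answer: B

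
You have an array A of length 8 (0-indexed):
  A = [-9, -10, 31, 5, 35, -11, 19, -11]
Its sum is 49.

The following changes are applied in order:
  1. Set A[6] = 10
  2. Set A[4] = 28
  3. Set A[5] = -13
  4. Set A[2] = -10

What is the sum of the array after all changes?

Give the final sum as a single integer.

Answer: -10

Derivation:
Initial sum: 49
Change 1: A[6] 19 -> 10, delta = -9, sum = 40
Change 2: A[4] 35 -> 28, delta = -7, sum = 33
Change 3: A[5] -11 -> -13, delta = -2, sum = 31
Change 4: A[2] 31 -> -10, delta = -41, sum = -10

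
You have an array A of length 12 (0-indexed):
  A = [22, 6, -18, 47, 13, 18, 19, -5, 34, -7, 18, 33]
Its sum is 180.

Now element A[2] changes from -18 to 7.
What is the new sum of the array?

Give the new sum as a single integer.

Old value at index 2: -18
New value at index 2: 7
Delta = 7 - -18 = 25
New sum = old_sum + delta = 180 + (25) = 205

Answer: 205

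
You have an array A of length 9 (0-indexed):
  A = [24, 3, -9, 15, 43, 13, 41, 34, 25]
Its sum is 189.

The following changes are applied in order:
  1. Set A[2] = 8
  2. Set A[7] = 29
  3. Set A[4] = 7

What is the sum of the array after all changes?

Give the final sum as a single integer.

Initial sum: 189
Change 1: A[2] -9 -> 8, delta = 17, sum = 206
Change 2: A[7] 34 -> 29, delta = -5, sum = 201
Change 3: A[4] 43 -> 7, delta = -36, sum = 165

Answer: 165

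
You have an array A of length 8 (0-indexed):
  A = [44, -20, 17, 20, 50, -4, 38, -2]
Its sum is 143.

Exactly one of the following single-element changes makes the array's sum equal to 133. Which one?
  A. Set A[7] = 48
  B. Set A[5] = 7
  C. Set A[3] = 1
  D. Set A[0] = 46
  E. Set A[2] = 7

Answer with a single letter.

Option A: A[7] -2->48, delta=50, new_sum=143+(50)=193
Option B: A[5] -4->7, delta=11, new_sum=143+(11)=154
Option C: A[3] 20->1, delta=-19, new_sum=143+(-19)=124
Option D: A[0] 44->46, delta=2, new_sum=143+(2)=145
Option E: A[2] 17->7, delta=-10, new_sum=143+(-10)=133 <-- matches target

Answer: E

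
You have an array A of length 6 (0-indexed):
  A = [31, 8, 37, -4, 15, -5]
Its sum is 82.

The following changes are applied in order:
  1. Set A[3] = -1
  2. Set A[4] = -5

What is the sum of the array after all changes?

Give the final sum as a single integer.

Initial sum: 82
Change 1: A[3] -4 -> -1, delta = 3, sum = 85
Change 2: A[4] 15 -> -5, delta = -20, sum = 65

Answer: 65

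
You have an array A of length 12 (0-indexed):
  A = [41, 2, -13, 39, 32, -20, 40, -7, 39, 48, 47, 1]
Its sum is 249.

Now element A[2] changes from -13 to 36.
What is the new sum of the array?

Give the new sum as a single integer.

Answer: 298

Derivation:
Old value at index 2: -13
New value at index 2: 36
Delta = 36 - -13 = 49
New sum = old_sum + delta = 249 + (49) = 298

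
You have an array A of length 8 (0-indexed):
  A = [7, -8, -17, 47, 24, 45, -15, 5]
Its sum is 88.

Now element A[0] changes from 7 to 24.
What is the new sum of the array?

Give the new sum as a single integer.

Answer: 105

Derivation:
Old value at index 0: 7
New value at index 0: 24
Delta = 24 - 7 = 17
New sum = old_sum + delta = 88 + (17) = 105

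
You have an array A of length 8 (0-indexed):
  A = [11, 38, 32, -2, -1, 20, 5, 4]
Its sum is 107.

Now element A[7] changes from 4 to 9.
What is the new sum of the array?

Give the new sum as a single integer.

Old value at index 7: 4
New value at index 7: 9
Delta = 9 - 4 = 5
New sum = old_sum + delta = 107 + (5) = 112

Answer: 112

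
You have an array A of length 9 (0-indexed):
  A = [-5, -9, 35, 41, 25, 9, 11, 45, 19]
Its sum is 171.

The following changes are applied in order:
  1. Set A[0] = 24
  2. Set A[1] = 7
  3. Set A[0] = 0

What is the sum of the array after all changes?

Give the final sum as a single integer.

Answer: 192

Derivation:
Initial sum: 171
Change 1: A[0] -5 -> 24, delta = 29, sum = 200
Change 2: A[1] -9 -> 7, delta = 16, sum = 216
Change 3: A[0] 24 -> 0, delta = -24, sum = 192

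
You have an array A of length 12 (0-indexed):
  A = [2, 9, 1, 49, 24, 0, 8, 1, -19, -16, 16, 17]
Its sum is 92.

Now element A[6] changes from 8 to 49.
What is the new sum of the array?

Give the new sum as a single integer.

Old value at index 6: 8
New value at index 6: 49
Delta = 49 - 8 = 41
New sum = old_sum + delta = 92 + (41) = 133

Answer: 133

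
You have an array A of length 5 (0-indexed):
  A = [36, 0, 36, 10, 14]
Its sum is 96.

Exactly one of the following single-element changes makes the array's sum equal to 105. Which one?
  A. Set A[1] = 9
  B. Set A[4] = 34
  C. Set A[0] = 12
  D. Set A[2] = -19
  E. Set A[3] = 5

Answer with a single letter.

Option A: A[1] 0->9, delta=9, new_sum=96+(9)=105 <-- matches target
Option B: A[4] 14->34, delta=20, new_sum=96+(20)=116
Option C: A[0] 36->12, delta=-24, new_sum=96+(-24)=72
Option D: A[2] 36->-19, delta=-55, new_sum=96+(-55)=41
Option E: A[3] 10->5, delta=-5, new_sum=96+(-5)=91

Answer: A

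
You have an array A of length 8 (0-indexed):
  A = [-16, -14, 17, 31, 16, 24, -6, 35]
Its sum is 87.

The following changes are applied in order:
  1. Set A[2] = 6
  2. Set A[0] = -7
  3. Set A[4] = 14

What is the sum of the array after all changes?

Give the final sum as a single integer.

Answer: 83

Derivation:
Initial sum: 87
Change 1: A[2] 17 -> 6, delta = -11, sum = 76
Change 2: A[0] -16 -> -7, delta = 9, sum = 85
Change 3: A[4] 16 -> 14, delta = -2, sum = 83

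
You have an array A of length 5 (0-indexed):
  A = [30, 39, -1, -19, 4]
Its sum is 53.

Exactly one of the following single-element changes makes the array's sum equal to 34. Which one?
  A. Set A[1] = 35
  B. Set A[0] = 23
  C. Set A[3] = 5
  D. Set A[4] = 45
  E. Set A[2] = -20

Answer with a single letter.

Answer: E

Derivation:
Option A: A[1] 39->35, delta=-4, new_sum=53+(-4)=49
Option B: A[0] 30->23, delta=-7, new_sum=53+(-7)=46
Option C: A[3] -19->5, delta=24, new_sum=53+(24)=77
Option D: A[4] 4->45, delta=41, new_sum=53+(41)=94
Option E: A[2] -1->-20, delta=-19, new_sum=53+(-19)=34 <-- matches target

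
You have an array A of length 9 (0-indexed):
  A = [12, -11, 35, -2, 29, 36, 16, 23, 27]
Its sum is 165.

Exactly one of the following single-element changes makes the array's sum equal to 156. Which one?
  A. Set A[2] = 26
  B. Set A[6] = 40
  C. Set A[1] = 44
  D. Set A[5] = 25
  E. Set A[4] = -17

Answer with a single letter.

Option A: A[2] 35->26, delta=-9, new_sum=165+(-9)=156 <-- matches target
Option B: A[6] 16->40, delta=24, new_sum=165+(24)=189
Option C: A[1] -11->44, delta=55, new_sum=165+(55)=220
Option D: A[5] 36->25, delta=-11, new_sum=165+(-11)=154
Option E: A[4] 29->-17, delta=-46, new_sum=165+(-46)=119

Answer: A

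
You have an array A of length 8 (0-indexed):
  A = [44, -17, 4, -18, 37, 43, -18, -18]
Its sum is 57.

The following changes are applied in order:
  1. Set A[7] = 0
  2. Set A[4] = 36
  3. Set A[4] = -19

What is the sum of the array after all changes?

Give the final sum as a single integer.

Initial sum: 57
Change 1: A[7] -18 -> 0, delta = 18, sum = 75
Change 2: A[4] 37 -> 36, delta = -1, sum = 74
Change 3: A[4] 36 -> -19, delta = -55, sum = 19

Answer: 19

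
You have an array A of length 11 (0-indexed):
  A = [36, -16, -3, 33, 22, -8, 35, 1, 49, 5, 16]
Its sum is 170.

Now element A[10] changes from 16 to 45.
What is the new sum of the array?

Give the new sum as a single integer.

Old value at index 10: 16
New value at index 10: 45
Delta = 45 - 16 = 29
New sum = old_sum + delta = 170 + (29) = 199

Answer: 199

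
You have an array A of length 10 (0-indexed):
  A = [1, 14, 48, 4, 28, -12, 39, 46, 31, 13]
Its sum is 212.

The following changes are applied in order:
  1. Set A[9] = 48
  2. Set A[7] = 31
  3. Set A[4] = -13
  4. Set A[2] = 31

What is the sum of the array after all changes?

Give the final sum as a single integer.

Initial sum: 212
Change 1: A[9] 13 -> 48, delta = 35, sum = 247
Change 2: A[7] 46 -> 31, delta = -15, sum = 232
Change 3: A[4] 28 -> -13, delta = -41, sum = 191
Change 4: A[2] 48 -> 31, delta = -17, sum = 174

Answer: 174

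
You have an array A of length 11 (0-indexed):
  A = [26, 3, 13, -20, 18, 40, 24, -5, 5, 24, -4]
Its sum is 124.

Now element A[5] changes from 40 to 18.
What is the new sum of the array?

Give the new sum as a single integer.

Old value at index 5: 40
New value at index 5: 18
Delta = 18 - 40 = -22
New sum = old_sum + delta = 124 + (-22) = 102

Answer: 102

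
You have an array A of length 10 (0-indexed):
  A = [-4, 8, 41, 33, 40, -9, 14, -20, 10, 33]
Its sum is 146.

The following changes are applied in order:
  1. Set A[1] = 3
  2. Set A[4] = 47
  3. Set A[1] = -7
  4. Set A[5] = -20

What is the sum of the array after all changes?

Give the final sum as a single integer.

Answer: 127

Derivation:
Initial sum: 146
Change 1: A[1] 8 -> 3, delta = -5, sum = 141
Change 2: A[4] 40 -> 47, delta = 7, sum = 148
Change 3: A[1] 3 -> -7, delta = -10, sum = 138
Change 4: A[5] -9 -> -20, delta = -11, sum = 127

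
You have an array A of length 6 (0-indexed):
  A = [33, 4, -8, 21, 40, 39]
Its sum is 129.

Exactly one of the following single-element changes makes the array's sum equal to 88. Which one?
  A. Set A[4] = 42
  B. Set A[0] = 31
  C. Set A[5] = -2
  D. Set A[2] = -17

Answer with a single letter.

Answer: C

Derivation:
Option A: A[4] 40->42, delta=2, new_sum=129+(2)=131
Option B: A[0] 33->31, delta=-2, new_sum=129+(-2)=127
Option C: A[5] 39->-2, delta=-41, new_sum=129+(-41)=88 <-- matches target
Option D: A[2] -8->-17, delta=-9, new_sum=129+(-9)=120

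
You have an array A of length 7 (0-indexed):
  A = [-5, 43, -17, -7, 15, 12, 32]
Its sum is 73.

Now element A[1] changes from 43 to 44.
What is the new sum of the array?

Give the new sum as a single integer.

Answer: 74

Derivation:
Old value at index 1: 43
New value at index 1: 44
Delta = 44 - 43 = 1
New sum = old_sum + delta = 73 + (1) = 74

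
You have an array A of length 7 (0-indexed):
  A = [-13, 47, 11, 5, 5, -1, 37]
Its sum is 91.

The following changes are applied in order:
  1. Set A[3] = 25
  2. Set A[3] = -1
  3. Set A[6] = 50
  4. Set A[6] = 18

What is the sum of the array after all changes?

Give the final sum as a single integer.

Answer: 66

Derivation:
Initial sum: 91
Change 1: A[3] 5 -> 25, delta = 20, sum = 111
Change 2: A[3] 25 -> -1, delta = -26, sum = 85
Change 3: A[6] 37 -> 50, delta = 13, sum = 98
Change 4: A[6] 50 -> 18, delta = -32, sum = 66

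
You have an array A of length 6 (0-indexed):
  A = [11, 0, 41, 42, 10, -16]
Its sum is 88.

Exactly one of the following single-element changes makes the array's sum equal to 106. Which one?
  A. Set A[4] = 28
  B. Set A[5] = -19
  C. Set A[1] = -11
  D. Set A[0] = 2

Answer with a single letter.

Answer: A

Derivation:
Option A: A[4] 10->28, delta=18, new_sum=88+(18)=106 <-- matches target
Option B: A[5] -16->-19, delta=-3, new_sum=88+(-3)=85
Option C: A[1] 0->-11, delta=-11, new_sum=88+(-11)=77
Option D: A[0] 11->2, delta=-9, new_sum=88+(-9)=79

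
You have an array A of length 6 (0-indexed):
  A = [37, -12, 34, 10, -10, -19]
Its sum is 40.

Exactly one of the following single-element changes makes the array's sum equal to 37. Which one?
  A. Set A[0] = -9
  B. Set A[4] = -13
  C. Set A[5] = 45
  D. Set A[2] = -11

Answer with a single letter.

Answer: B

Derivation:
Option A: A[0] 37->-9, delta=-46, new_sum=40+(-46)=-6
Option B: A[4] -10->-13, delta=-3, new_sum=40+(-3)=37 <-- matches target
Option C: A[5] -19->45, delta=64, new_sum=40+(64)=104
Option D: A[2] 34->-11, delta=-45, new_sum=40+(-45)=-5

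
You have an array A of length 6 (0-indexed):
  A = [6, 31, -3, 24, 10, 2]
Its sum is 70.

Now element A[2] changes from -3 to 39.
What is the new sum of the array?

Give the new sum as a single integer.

Answer: 112

Derivation:
Old value at index 2: -3
New value at index 2: 39
Delta = 39 - -3 = 42
New sum = old_sum + delta = 70 + (42) = 112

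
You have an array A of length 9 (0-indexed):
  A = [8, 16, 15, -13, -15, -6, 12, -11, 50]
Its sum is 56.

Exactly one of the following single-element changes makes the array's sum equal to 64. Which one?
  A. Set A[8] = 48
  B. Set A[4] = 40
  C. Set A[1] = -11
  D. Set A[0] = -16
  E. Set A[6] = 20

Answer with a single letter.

Option A: A[8] 50->48, delta=-2, new_sum=56+(-2)=54
Option B: A[4] -15->40, delta=55, new_sum=56+(55)=111
Option C: A[1] 16->-11, delta=-27, new_sum=56+(-27)=29
Option D: A[0] 8->-16, delta=-24, new_sum=56+(-24)=32
Option E: A[6] 12->20, delta=8, new_sum=56+(8)=64 <-- matches target

Answer: E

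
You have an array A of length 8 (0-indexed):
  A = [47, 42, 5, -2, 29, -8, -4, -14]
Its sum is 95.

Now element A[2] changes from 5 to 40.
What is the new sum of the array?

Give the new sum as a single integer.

Answer: 130

Derivation:
Old value at index 2: 5
New value at index 2: 40
Delta = 40 - 5 = 35
New sum = old_sum + delta = 95 + (35) = 130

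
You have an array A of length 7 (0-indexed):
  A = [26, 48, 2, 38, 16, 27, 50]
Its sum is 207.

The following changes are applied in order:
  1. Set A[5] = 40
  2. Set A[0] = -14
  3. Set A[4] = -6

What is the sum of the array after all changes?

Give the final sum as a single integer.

Initial sum: 207
Change 1: A[5] 27 -> 40, delta = 13, sum = 220
Change 2: A[0] 26 -> -14, delta = -40, sum = 180
Change 3: A[4] 16 -> -6, delta = -22, sum = 158

Answer: 158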